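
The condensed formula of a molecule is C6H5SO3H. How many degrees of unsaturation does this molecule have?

4

Element totals:
  C: 6
  H: 6
  O: 3
  S: 1
Molecular formula: C6H6O3S.
DoU = (2C + 2 + N − H − X) / 2 = (2·6 + 2 + 0 − 6 − 0) / 2 = 4.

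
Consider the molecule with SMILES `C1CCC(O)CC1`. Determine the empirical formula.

Atom tally by fragment:
  cyclohexane ring core → C:6 H:12
  (− 1 ring H displaced by substituents)
  + OH → O:1 H:1
Element totals:
  C: 6
  H: 12
  O: 1
Molecular formula: C6H12O.
gcd of subscripts (6, 12, 1) = 1, so the empirical formula equals the molecular formula.

C6H12O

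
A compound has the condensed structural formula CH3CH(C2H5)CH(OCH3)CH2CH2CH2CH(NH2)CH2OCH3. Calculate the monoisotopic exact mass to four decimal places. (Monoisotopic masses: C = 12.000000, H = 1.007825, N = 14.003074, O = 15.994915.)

217.2042

Atom tally by fragment:
  CH3 → C:1 H:3
  CH(C2H5) → C:3 H:6
  CH(OCH3) → C:2 H:4 O:1
  CH2 → C:1 H:2
  CH2 → C:1 H:2
  CH2 → C:1 H:2
  CH(NH2) → C:1 H:3 N:1
  CH2OCH3 → C:2 H:5 O:1
Element totals:
  C: 12
  H: 27
  N: 1
  O: 2
Molecular formula: C12H27NO2.
  M = 12(12.0) + 27(1.007825) + 14.003074 + 2(15.994915)
    = 144.000000 + 27.211275 + 14.003074 + 31.989830 = 217.204179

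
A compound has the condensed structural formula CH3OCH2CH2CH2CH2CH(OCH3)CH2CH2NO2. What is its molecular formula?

Atom tally by fragment:
  CH3OCH2 → C:2 H:5 O:1
  CH2 → C:1 H:2
  CH2 → C:1 H:2
  CH2 → C:1 H:2
  CH(OCH3) → C:2 H:4 O:1
  CH2 → C:1 H:2
  CH2NO2 → C:1 H:2 N:1 O:2
Element totals:
  C: 9
  H: 19
  N: 1
  O: 4

C9H19NO4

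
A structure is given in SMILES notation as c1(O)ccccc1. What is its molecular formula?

C6H6O

Atom tally by fragment:
  benzene ring core → C:6 H:6
  (− 1 ring H displaced by substituents)
  + OH → O:1 H:1
Element totals:
  C: 6
  H: 6
  O: 1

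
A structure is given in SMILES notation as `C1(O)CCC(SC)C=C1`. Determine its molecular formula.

C7H12OS

Atom tally by fragment:
  cyclohexene ring core → C:6 H:10
  (− 2 ring H displaced by substituents)
  + OH → O:1 H:1
  + SCH3 → C:1 H:3 S:1
Element totals:
  C: 7
  H: 12
  O: 1
  S: 1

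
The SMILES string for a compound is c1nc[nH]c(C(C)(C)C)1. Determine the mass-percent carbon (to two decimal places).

67.70%

Atom tally by fragment:
  imidazole ring core → C:3 H:4 N:2
  (− 1 ring H displaced by substituents)
  + C(CH3)3 → C:4 H:9
Element totals:
  C: 7
  H: 12
  N: 2
Molecular formula: C7H12N2.
Molar mass = 124.187 g/mol.
Mass from C: 7 × 12.011 = 84.077 g/mol.
%C = 84.077 / 124.187 × 100 = 67.70%.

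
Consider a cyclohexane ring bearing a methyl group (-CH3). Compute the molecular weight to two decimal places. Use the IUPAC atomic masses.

Atom tally by fragment:
  cyclohexane ring core → C:6 H:12
  (− 1 ring H displaced by substituents)
  + CH3 → C:1 H:3
Element totals:
  C: 7
  H: 14
Molecular formula: C7H14.
  M = 7(12.011) + 14(1.008)
    = 84.077 + 14.112 = 98.189

98.19 g/mol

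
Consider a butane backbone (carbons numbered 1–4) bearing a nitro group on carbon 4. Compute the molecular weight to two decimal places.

Atom tally by fragment:
  CH3 → C:1 H:3
  CH2 → C:1 H:2
  CH2 → C:1 H:2
  CH2NO2 → C:1 H:2 N:1 O:2
Element totals:
  C: 4
  H: 9
  N: 1
  O: 2
Molecular formula: C4H9NO2.
  M = 4(12.011) + 9(1.008) + 14.007 + 2(15.999)
    = 48.044 + 9.072 + 14.007 + 31.998 = 103.121

103.12 g/mol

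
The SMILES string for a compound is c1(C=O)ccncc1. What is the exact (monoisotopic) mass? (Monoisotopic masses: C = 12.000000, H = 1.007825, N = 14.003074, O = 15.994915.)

107.0371

Atom tally by fragment:
  pyridine ring core → C:5 H:5 N:1
  (− 1 ring H displaced by substituents)
  + CHO → C:1 H:1 O:1
Element totals:
  C: 6
  H: 5
  N: 1
  O: 1
Molecular formula: C6H5NO.
  M = 6(12.0) + 5(1.007825) + 14.003074 + 15.994915
    = 72.000000 + 5.039125 + 14.003074 + 15.994915 = 107.037114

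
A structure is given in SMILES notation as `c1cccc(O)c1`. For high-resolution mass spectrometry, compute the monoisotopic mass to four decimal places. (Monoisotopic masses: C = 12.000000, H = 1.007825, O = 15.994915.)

Atom tally by fragment:
  benzene ring core → C:6 H:6
  (− 1 ring H displaced by substituents)
  + OH → O:1 H:1
Element totals:
  C: 6
  H: 6
  O: 1
Molecular formula: C6H6O.
  M = 6(12.0) + 6(1.007825) + 15.994915
    = 72.000000 + 6.046950 + 15.994915 = 94.041865

94.0419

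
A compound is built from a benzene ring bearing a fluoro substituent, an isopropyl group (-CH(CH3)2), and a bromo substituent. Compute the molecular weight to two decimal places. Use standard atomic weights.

217.08 g/mol

Atom tally by fragment:
  benzene ring core → C:6 H:6
  (− 3 ring H displaced by substituents)
  + F → F:1
  + CH(CH3)2 → C:3 H:7
  + Br → Br:1
Element totals:
  C: 9
  H: 10
  Br: 1
  F: 1
Molecular formula: C9H10BrF.
  M = 9(12.011) + 10(1.008) + 79.904 + 18.998
    = 108.099 + 10.080 + 79.904 + 18.998 = 217.081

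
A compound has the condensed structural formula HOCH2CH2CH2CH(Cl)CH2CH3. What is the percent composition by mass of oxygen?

Element totals:
  C: 6
  H: 13
  Cl: 1
  O: 1
Molecular formula: C6H13ClO.
Molar mass = 136.619 g/mol.
Mass from O: 1 × 15.999 = 15.999 g/mol.
%O = 15.999 / 136.619 × 100 = 11.71%.

11.71%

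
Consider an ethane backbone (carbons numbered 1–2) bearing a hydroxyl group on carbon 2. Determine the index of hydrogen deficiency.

Atom tally by fragment:
  CH3 → C:1 H:3
  CH2OH → C:1 H:3 O:1
Element totals:
  C: 2
  H: 6
  O: 1
Molecular formula: C2H6O.
DoU = (2C + 2 + N − H − X) / 2 = (2·2 + 2 + 0 − 6 − 0) / 2 = 0.

0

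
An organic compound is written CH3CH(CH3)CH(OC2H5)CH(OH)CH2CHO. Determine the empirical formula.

Atom tally by fragment:
  CH3 → C:1 H:3
  CH(CH3) → C:2 H:4
  CH(OC2H5) → C:3 H:6 O:1
  CH(OH) → C:1 H:2 O:1
  CH2CHO → C:2 H:3 O:1
Element totals:
  C: 9
  H: 18
  O: 3
Molecular formula: C9H18O3.
gcd of subscripts = 3; dividing each by 3:
  C: 9/3 = 3
  H: 18/3 = 6
  O: 3/3 = 1

C3H6O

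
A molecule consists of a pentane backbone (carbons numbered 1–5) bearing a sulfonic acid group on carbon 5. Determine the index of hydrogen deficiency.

0

Atom tally by fragment:
  CH3 → C:1 H:3
  CH2 → C:1 H:2
  CH2 → C:1 H:2
  CH2 → C:1 H:2
  CH2SO3H → C:1 H:3 S:1 O:3
Element totals:
  C: 5
  H: 12
  O: 3
  S: 1
Molecular formula: C5H12O3S.
DoU = (2C + 2 + N − H − X) / 2 = (2·5 + 2 + 0 − 12 − 0) / 2 = 0.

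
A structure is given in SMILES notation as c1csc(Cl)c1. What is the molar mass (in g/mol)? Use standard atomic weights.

Atom tally by fragment:
  thiophene ring core → C:4 H:4 S:1
  (− 1 ring H displaced by substituents)
  + Cl → Cl:1
Element totals:
  C: 4
  H: 3
  Cl: 1
  S: 1
Molecular formula: C4H3ClS.
  M = 4(12.011) + 3(1.008) + 35.45 + 32.06
    = 48.044 + 3.024 + 35.450 + 32.060 = 118.578

118.58 g/mol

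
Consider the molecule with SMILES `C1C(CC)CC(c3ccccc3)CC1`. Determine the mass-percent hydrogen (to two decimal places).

Atom tally by fragment:
  cyclohexane ring core → C:6 H:12
  (− 2 ring H displaced by substituents)
  + C2H5 → C:2 H:5
  + C6H5 → C:6 H:5
Element totals:
  C: 14
  H: 20
Molecular formula: C14H20.
Molar mass = 188.314 g/mol.
Mass from H: 20 × 1.008 = 20.160 g/mol.
%H = 20.160 / 188.314 × 100 = 10.71%.

10.71%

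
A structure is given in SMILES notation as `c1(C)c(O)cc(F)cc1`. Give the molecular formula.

C7H7FO

Atom tally by fragment:
  benzene ring core → C:6 H:6
  (− 3 ring H displaced by substituents)
  + CH3 → C:1 H:3
  + OH → O:1 H:1
  + F → F:1
Element totals:
  C: 7
  H: 7
  F: 1
  O: 1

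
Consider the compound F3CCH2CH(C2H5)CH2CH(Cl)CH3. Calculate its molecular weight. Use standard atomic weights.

202.64 g/mol

Element totals:
  C: 8
  H: 14
  Cl: 1
  F: 3
Molecular formula: C8H14ClF3.
  M = 8(12.011) + 14(1.008) + 35.45 + 3(18.998)
    = 96.088 + 14.112 + 35.450 + 56.994 = 202.644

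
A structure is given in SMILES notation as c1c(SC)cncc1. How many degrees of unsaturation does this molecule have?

4

Atom tally by fragment:
  pyridine ring core → C:5 H:5 N:1
  (− 1 ring H displaced by substituents)
  + SCH3 → C:1 H:3 S:1
Element totals:
  C: 6
  H: 7
  N: 1
  S: 1
Molecular formula: C6H7NS.
DoU = (2C + 2 + N − H − X) / 2 = (2·6 + 2 + 1 − 7 − 0) / 2 = 4.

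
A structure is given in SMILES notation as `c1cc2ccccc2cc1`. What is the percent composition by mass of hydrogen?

6.29%

Atom tally by fragment:
  naphthalene ring system core → C:10 H:8
Element totals:
  C: 10
  H: 8
Molecular formula: C10H8.
Molar mass = 128.174 g/mol.
Mass from H: 8 × 1.008 = 8.064 g/mol.
%H = 8.064 / 128.174 × 100 = 6.29%.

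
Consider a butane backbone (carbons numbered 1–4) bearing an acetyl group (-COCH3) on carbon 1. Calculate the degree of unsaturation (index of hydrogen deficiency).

Atom tally by fragment:
  CH3COCH2 → C:3 H:5 O:1
  CH2 → C:1 H:2
  CH2 → C:1 H:2
  CH3 → C:1 H:3
Element totals:
  C: 6
  H: 12
  O: 1
Molecular formula: C6H12O.
DoU = (2C + 2 + N − H − X) / 2 = (2·6 + 2 + 0 − 12 − 0) / 2 = 1.

1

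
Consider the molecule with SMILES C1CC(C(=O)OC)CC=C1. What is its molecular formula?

Atom tally by fragment:
  cyclohexene ring core → C:6 H:10
  (− 1 ring H displaced by substituents)
  + COOCH3 → C:2 H:3 O:2
Element totals:
  C: 8
  H: 12
  O: 2

C8H12O2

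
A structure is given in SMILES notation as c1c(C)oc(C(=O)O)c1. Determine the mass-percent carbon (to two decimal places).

57.14%

Atom tally by fragment:
  furan ring core → C:4 H:4 O:1
  (− 2 ring H displaced by substituents)
  + CH3 → C:1 H:3
  + COOH → C:1 H:1 O:2
Element totals:
  C: 6
  H: 6
  O: 3
Molecular formula: C6H6O3.
Molar mass = 126.111 g/mol.
Mass from C: 6 × 12.011 = 72.066 g/mol.
%C = 72.066 / 126.111 × 100 = 57.14%.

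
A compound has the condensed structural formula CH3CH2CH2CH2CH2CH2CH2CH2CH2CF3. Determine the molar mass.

196.26 g/mol

Element totals:
  C: 10
  H: 19
  F: 3
Molecular formula: C10H19F3.
  M = 10(12.011) + 19(1.008) + 3(18.998)
    = 120.110 + 19.152 + 56.994 = 196.256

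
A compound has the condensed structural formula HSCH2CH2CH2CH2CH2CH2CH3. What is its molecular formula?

Atom tally by fragment:
  HSCH2 → C:1 H:3 S:1
  CH2 → C:1 H:2
  CH2 → C:1 H:2
  CH2 → C:1 H:2
  CH2 → C:1 H:2
  CH2 → C:1 H:2
  CH3 → C:1 H:3
Element totals:
  C: 7
  H: 16
  S: 1

C7H16S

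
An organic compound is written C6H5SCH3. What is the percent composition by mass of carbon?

Atom tally by fragment:
  benzene ring core → C:6 H:6
  (− 1 ring H displaced by substituents)
  + SCH3 → C:1 H:3 S:1
Element totals:
  C: 7
  H: 8
  S: 1
Molecular formula: C7H8S.
Molar mass = 124.201 g/mol.
Mass from C: 7 × 12.011 = 84.077 g/mol.
%C = 84.077 / 124.201 × 100 = 67.69%.

67.69%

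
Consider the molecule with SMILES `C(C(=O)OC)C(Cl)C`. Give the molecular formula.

Atom tally by fragment:
  CH3OOCCH2 → C:3 H:5 O:2
  CH(Cl) → C:1 H:1 Cl:1
  CH3 → C:1 H:3
Element totals:
  C: 5
  H: 9
  Cl: 1
  O: 2

C5H9ClO2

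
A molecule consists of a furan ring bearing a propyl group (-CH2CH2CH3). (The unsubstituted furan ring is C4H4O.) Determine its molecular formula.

C7H10O

Atom tally by fragment:
  furan ring core → C:4 H:4 O:1
  (− 1 ring H displaced by substituents)
  + CH2CH2CH3 → C:3 H:7
Element totals:
  C: 7
  H: 10
  O: 1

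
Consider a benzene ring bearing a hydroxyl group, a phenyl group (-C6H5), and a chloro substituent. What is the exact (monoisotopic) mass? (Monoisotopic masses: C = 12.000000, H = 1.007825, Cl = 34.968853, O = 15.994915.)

Atom tally by fragment:
  benzene ring core → C:6 H:6
  (− 3 ring H displaced by substituents)
  + OH → O:1 H:1
  + C6H5 → C:6 H:5
  + Cl → Cl:1
Element totals:
  C: 12
  H: 9
  Cl: 1
  O: 1
Molecular formula: C12H9ClO.
  M = 12(12.0) + 9(1.007825) + 34.968853 + 15.994915
    = 144.000000 + 9.070425 + 34.968853 + 15.994915 = 204.034193

204.0342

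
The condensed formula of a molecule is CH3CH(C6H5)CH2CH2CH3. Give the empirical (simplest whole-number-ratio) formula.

C11H16

Atom tally by fragment:
  CH3 → C:1 H:3
  CH(C6H5) → C:7 H:6
  CH2 → C:1 H:2
  CH2 → C:1 H:2
  CH3 → C:1 H:3
Element totals:
  C: 11
  H: 16
Molecular formula: C11H16.
gcd of subscripts (11, 16) = 1, so the empirical formula equals the molecular formula.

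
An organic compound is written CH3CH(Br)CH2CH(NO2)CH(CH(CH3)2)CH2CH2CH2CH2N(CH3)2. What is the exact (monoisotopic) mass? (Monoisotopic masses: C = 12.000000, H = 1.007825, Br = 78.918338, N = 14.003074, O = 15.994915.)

Atom tally by fragment:
  CH3 → C:1 H:3
  CH(Br) → C:1 H:1 Br:1
  CH2 → C:1 H:2
  CH(NO2) → C:1 H:1 N:1 O:2
  CH(CH(CH3)2) → C:4 H:8
  CH2 → C:1 H:2
  CH2 → C:1 H:2
  CH2 → C:1 H:2
  CH2N(CH3)2 → C:3 H:8 N:1
Element totals:
  C: 14
  H: 29
  Br: 1
  N: 2
  O: 2
Molecular formula: C14H29BrN2O2.
  M = 14(12.0) + 29(1.007825) + 78.918338 + 2(14.003074) + 2(15.994915)
    = 168.000000 + 29.226925 + 78.918338 + 28.006148 + 31.989830 = 336.141241

336.1412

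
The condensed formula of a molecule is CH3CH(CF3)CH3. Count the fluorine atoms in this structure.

Element totals:
  C: 4
  H: 7
  F: 3

3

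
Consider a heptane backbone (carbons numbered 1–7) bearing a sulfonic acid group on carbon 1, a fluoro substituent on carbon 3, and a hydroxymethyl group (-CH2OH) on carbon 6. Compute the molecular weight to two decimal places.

Atom tally by fragment:
  HO3SCH2 → C:1 H:3 S:1 O:3
  CH2 → C:1 H:2
  CH(F) → C:1 H:1 F:1
  CH2 → C:1 H:2
  CH2 → C:1 H:2
  CH(CH2OH) → C:2 H:4 O:1
  CH3 → C:1 H:3
Element totals:
  C: 8
  H: 17
  F: 1
  O: 4
  S: 1
Molecular formula: C8H17FO4S.
  M = 8(12.011) + 17(1.008) + 18.998 + 4(15.999) + 32.06
    = 96.088 + 17.136 + 18.998 + 63.996 + 32.060 = 228.278

228.28 g/mol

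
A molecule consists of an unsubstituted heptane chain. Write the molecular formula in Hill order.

C7H16

Atom tally by fragment:
  CH3 → C:1 H:3
  CH2 → C:1 H:2
  CH2 → C:1 H:2
  CH2 → C:1 H:2
  CH2 → C:1 H:2
  CH2 → C:1 H:2
  CH3 → C:1 H:3
Element totals:
  C: 7
  H: 16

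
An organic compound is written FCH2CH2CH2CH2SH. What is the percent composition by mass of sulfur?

29.64%

Atom tally by fragment:
  FCH2 → C:1 H:2 F:1
  CH2 → C:1 H:2
  CH2 → C:1 H:2
  CH2SH → C:1 H:3 S:1
Element totals:
  C: 4
  H: 9
  F: 1
  S: 1
Molecular formula: C4H9FS.
Molar mass = 108.174 g/mol.
Mass from S: 1 × 32.06 = 32.060 g/mol.
%S = 32.060 / 108.174 × 100 = 29.64%.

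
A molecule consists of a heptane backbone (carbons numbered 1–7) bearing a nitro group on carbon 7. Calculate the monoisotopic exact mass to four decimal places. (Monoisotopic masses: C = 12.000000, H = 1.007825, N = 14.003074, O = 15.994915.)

145.1103

Atom tally by fragment:
  CH3 → C:1 H:3
  CH2 → C:1 H:2
  CH2 → C:1 H:2
  CH2 → C:1 H:2
  CH2 → C:1 H:2
  CH2 → C:1 H:2
  CH2NO2 → C:1 H:2 N:1 O:2
Element totals:
  C: 7
  H: 15
  N: 1
  O: 2
Molecular formula: C7H15NO2.
  M = 7(12.0) + 15(1.007825) + 14.003074 + 2(15.994915)
    = 84.000000 + 15.117375 + 14.003074 + 31.989830 = 145.110279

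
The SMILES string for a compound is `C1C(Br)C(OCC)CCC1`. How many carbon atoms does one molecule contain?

Atom tally by fragment:
  cyclohexane ring core → C:6 H:12
  (− 2 ring H displaced by substituents)
  + Br → Br:1
  + OC2H5 → C:2 H:5 O:1
Element totals:
  C: 8
  H: 15
  Br: 1
  O: 1

8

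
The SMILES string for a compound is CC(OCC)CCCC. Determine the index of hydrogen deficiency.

Atom tally by fragment:
  CH3 → C:1 H:3
  CH(OC2H5) → C:3 H:6 O:1
  CH2 → C:1 H:2
  CH2 → C:1 H:2
  CH2 → C:1 H:2
  CH3 → C:1 H:3
Element totals:
  C: 8
  H: 18
  O: 1
Molecular formula: C8H18O.
DoU = (2C + 2 + N − H − X) / 2 = (2·8 + 2 + 0 − 18 − 0) / 2 = 0.

0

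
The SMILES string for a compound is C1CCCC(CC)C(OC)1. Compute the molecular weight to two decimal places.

Atom tally by fragment:
  cyclohexane ring core → C:6 H:12
  (− 2 ring H displaced by substituents)
  + C2H5 → C:2 H:5
  + OCH3 → C:1 H:3 O:1
Element totals:
  C: 9
  H: 18
  O: 1
Molecular formula: C9H18O.
  M = 9(12.011) + 18(1.008) + 15.999
    = 108.099 + 18.144 + 15.999 = 142.242

142.24 g/mol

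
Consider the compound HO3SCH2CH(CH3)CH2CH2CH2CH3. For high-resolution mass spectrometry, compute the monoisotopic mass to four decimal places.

Atom tally by fragment:
  HO3SCH2 → C:1 H:3 S:1 O:3
  CH(CH3) → C:2 H:4
  CH2 → C:1 H:2
  CH2 → C:1 H:2
  CH2 → C:1 H:2
  CH3 → C:1 H:3
Element totals:
  C: 7
  H: 16
  O: 3
  S: 1
Molecular formula: C7H16O3S.
  M = 7(12.0) + 16(1.007825) + 3(15.994915) + 31.972071
    = 84.000000 + 16.125200 + 47.984745 + 31.972071 = 180.082016

180.0820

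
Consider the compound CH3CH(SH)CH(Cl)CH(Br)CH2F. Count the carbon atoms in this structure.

Element totals:
  C: 5
  H: 9
  Br: 1
  Cl: 1
  F: 1
  S: 1

5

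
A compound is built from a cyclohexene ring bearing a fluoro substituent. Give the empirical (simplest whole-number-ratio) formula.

C6H9F

Atom tally by fragment:
  cyclohexene ring core → C:6 H:10
  (− 1 ring H displaced by substituents)
  + F → F:1
Element totals:
  C: 6
  H: 9
  F: 1
Molecular formula: C6H9F.
gcd of subscripts (6, 1, 9) = 1, so the empirical formula equals the molecular formula.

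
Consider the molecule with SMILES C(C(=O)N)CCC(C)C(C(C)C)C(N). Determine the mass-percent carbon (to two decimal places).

Atom tally by fragment:
  H2NOCCH2 → C:2 H:4 O:1 N:1
  CH2 → C:1 H:2
  CH2 → C:1 H:2
  CH(CH3) → C:2 H:4
  CH(CH(CH3)2) → C:4 H:8
  CH2NH2 → C:1 H:4 N:1
Element totals:
  C: 11
  H: 24
  N: 2
  O: 1
Molecular formula: C11H24N2O.
Molar mass = 200.326 g/mol.
Mass from C: 11 × 12.011 = 132.121 g/mol.
%C = 132.121 / 200.326 × 100 = 65.95%.

65.95%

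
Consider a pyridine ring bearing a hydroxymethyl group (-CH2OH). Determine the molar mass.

109.13 g/mol

Atom tally by fragment:
  pyridine ring core → C:5 H:5 N:1
  (− 1 ring H displaced by substituents)
  + CH2OH → C:1 H:3 O:1
Element totals:
  C: 6
  H: 7
  N: 1
  O: 1
Molecular formula: C6H7NO.
  M = 6(12.011) + 7(1.008) + 14.007 + 15.999
    = 72.066 + 7.056 + 14.007 + 15.999 = 109.128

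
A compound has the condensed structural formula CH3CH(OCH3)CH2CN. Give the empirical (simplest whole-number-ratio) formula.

C5H9NO

Element totals:
  C: 5
  H: 9
  N: 1
  O: 1
Molecular formula: C5H9NO.
gcd of subscripts (5, 9, 1, 1) = 1, so the empirical formula equals the molecular formula.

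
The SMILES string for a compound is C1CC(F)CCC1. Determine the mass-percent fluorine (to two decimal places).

Atom tally by fragment:
  cyclohexane ring core → C:6 H:12
  (− 1 ring H displaced by substituents)
  + F → F:1
Element totals:
  C: 6
  H: 11
  F: 1
Molecular formula: C6H11F.
Molar mass = 102.152 g/mol.
Mass from F: 1 × 18.998 = 18.998 g/mol.
%F = 18.998 / 102.152 × 100 = 18.60%.

18.60%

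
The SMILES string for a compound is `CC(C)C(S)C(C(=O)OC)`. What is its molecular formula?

Atom tally by fragment:
  CH3 → C:1 H:3
  CH(CH3) → C:2 H:4
  CH(SH) → C:1 H:2 S:1
  CH2COOCH3 → C:3 H:5 O:2
Element totals:
  C: 7
  H: 14
  O: 2
  S: 1

C7H14O2S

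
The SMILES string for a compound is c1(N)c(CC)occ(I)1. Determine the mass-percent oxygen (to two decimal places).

6.75%

Atom tally by fragment:
  furan ring core → C:4 H:4 O:1
  (− 3 ring H displaced by substituents)
  + NH2 → N:1 H:2
  + C2H5 → C:2 H:5
  + I → I:1
Element totals:
  C: 6
  H: 8
  I: 1
  N: 1
  O: 1
Molecular formula: C6H8INO.
Molar mass = 237.040 g/mol.
Mass from O: 1 × 15.999 = 15.999 g/mol.
%O = 15.999 / 237.040 × 100 = 6.75%.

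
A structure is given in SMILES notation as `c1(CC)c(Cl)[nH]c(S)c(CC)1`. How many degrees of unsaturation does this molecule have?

Atom tally by fragment:
  pyrrole ring core → C:4 H:5 N:1
  (− 4 ring H displaced by substituents)
  + C2H5 → C:2 H:5
  + Cl → Cl:1
  + SH → S:1 H:1
  + C2H5 → C:2 H:5
Element totals:
  C: 8
  H: 12
  Cl: 1
  N: 1
  S: 1
Molecular formula: C8H12ClNS.
DoU = (2C + 2 + N − H − X) / 2 = (2·8 + 2 + 1 − 12 − 1) / 2 = 3.

3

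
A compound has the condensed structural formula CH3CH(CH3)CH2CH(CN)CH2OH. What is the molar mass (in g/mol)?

127.19 g/mol

Atom tally by fragment:
  CH3 → C:1 H:3
  CH(CH3) → C:2 H:4
  CH2 → C:1 H:2
  CH(CN) → C:2 H:1 N:1
  CH2OH → C:1 H:3 O:1
Element totals:
  C: 7
  H: 13
  N: 1
  O: 1
Molecular formula: C7H13NO.
  M = 7(12.011) + 13(1.008) + 14.007 + 15.999
    = 84.077 + 13.104 + 14.007 + 15.999 = 127.187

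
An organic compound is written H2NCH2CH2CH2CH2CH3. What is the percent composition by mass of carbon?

68.90%

Atom tally by fragment:
  H2NCH2 → C:1 H:4 N:1
  CH2 → C:1 H:2
  CH2 → C:1 H:2
  CH2 → C:1 H:2
  CH3 → C:1 H:3
Element totals:
  C: 5
  H: 13
  N: 1
Molecular formula: C5H13N.
Molar mass = 87.166 g/mol.
Mass from C: 5 × 12.011 = 60.055 g/mol.
%C = 60.055 / 87.166 × 100 = 68.90%.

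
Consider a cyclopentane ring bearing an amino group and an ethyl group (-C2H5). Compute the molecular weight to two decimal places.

Atom tally by fragment:
  cyclopentane ring core → C:5 H:10
  (− 2 ring H displaced by substituents)
  + NH2 → N:1 H:2
  + C2H5 → C:2 H:5
Element totals:
  C: 7
  H: 15
  N: 1
Molecular formula: C7H15N.
  M = 7(12.011) + 15(1.008) + 14.007
    = 84.077 + 15.120 + 14.007 = 113.204

113.20 g/mol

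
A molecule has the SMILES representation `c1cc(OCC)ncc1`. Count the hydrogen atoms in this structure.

Atom tally by fragment:
  pyridine ring core → C:5 H:5 N:1
  (− 1 ring H displaced by substituents)
  + OC2H5 → C:2 H:5 O:1
Element totals:
  C: 7
  H: 9
  N: 1
  O: 1

9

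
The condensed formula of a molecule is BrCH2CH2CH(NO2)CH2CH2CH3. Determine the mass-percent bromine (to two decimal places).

Atom tally by fragment:
  BrCH2 → C:1 H:2 Br:1
  CH2 → C:1 H:2
  CH(NO2) → C:1 H:1 N:1 O:2
  CH2 → C:1 H:2
  CH2 → C:1 H:2
  CH3 → C:1 H:3
Element totals:
  C: 6
  H: 12
  Br: 1
  N: 1
  O: 2
Molecular formula: C6H12BrNO2.
Molar mass = 210.071 g/mol.
Mass from Br: 1 × 79.904 = 79.904 g/mol.
%Br = 79.904 / 210.071 × 100 = 38.04%.

38.04%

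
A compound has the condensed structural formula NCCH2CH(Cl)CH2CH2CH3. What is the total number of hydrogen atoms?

10

Atom tally by fragment:
  NCCH2 → C:2 H:2 N:1
  CH(Cl) → C:1 H:1 Cl:1
  CH2 → C:1 H:2
  CH2 → C:1 H:2
  CH3 → C:1 H:3
Element totals:
  C: 6
  H: 10
  Cl: 1
  N: 1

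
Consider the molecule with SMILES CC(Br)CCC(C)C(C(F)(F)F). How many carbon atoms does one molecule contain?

Atom tally by fragment:
  CH3 → C:1 H:3
  CH(Br) → C:1 H:1 Br:1
  CH2 → C:1 H:2
  CH2 → C:1 H:2
  CH(CH3) → C:2 H:4
  CH2CF3 → C:2 H:2 F:3
Element totals:
  C: 8
  H: 14
  Br: 1
  F: 3

8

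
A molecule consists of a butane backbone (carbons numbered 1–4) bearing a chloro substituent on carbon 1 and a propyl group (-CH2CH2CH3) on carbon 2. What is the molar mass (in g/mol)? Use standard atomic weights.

134.65 g/mol

Atom tally by fragment:
  ClCH2 → C:1 H:2 Cl:1
  CH(CH2CH2CH3) → C:4 H:8
  CH2 → C:1 H:2
  CH3 → C:1 H:3
Element totals:
  C: 7
  H: 15
  Cl: 1
Molecular formula: C7H15Cl.
  M = 7(12.011) + 15(1.008) + 35.45
    = 84.077 + 15.120 + 35.450 = 134.647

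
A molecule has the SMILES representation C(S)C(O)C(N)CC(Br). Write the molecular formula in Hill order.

Atom tally by fragment:
  HSCH2 → C:1 H:3 S:1
  CH(OH) → C:1 H:2 O:1
  CH(NH2) → C:1 H:3 N:1
  CH2 → C:1 H:2
  CH2Br → C:1 H:2 Br:1
Element totals:
  C: 5
  H: 12
  Br: 1
  N: 1
  O: 1
  S: 1

C5H12BrNOS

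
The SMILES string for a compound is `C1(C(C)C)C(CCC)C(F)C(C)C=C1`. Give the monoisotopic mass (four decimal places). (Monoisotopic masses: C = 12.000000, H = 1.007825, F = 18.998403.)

Atom tally by fragment:
  cyclohexene ring core → C:6 H:10
  (− 4 ring H displaced by substituents)
  + CH(CH3)2 → C:3 H:7
  + CH2CH2CH3 → C:3 H:7
  + F → F:1
  + CH3 → C:1 H:3
Element totals:
  C: 13
  H: 23
  F: 1
Molecular formula: C13H23F.
  M = 13(12.0) + 23(1.007825) + 18.998403
    = 156.000000 + 23.179975 + 18.998403 = 198.178378

198.1784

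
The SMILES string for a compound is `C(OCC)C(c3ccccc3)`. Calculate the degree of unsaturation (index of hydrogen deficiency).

4

Atom tally by fragment:
  C2H5OCH2 → C:3 H:7 O:1
  CH2C6H5 → C:7 H:7
Element totals:
  C: 10
  H: 14
  O: 1
Molecular formula: C10H14O.
DoU = (2C + 2 + N − H − X) / 2 = (2·10 + 2 + 0 − 14 − 0) / 2 = 4.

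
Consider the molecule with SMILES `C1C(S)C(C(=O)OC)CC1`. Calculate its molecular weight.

Atom tally by fragment:
  cyclopentane ring core → C:5 H:10
  (− 2 ring H displaced by substituents)
  + SH → S:1 H:1
  + COOCH3 → C:2 H:3 O:2
Element totals:
  C: 7
  H: 12
  O: 2
  S: 1
Molecular formula: C7H12O2S.
  M = 7(12.011) + 12(1.008) + 2(15.999) + 32.06
    = 84.077 + 12.096 + 31.998 + 32.060 = 160.231

160.23 g/mol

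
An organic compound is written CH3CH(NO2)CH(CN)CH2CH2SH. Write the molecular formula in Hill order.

C6H10N2O2S

Atom tally by fragment:
  CH3 → C:1 H:3
  CH(NO2) → C:1 H:1 N:1 O:2
  CH(CN) → C:2 H:1 N:1
  CH2 → C:1 H:2
  CH2SH → C:1 H:3 S:1
Element totals:
  C: 6
  H: 10
  N: 2
  O: 2
  S: 1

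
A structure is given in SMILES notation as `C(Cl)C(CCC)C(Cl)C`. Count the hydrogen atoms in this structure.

Atom tally by fragment:
  ClCH2 → C:1 H:2 Cl:1
  CH(CH2CH2CH3) → C:4 H:8
  CH(Cl) → C:1 H:1 Cl:1
  CH3 → C:1 H:3
Element totals:
  C: 7
  H: 14
  Cl: 2

14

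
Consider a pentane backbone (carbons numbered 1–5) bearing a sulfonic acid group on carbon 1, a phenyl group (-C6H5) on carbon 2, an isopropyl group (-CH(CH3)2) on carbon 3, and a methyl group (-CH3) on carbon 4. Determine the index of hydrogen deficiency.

Atom tally by fragment:
  HO3SCH2 → C:1 H:3 S:1 O:3
  CH(C6H5) → C:7 H:6
  CH(CH(CH3)2) → C:4 H:8
  CH(CH3) → C:2 H:4
  CH3 → C:1 H:3
Element totals:
  C: 15
  H: 24
  O: 3
  S: 1
Molecular formula: C15H24O3S.
DoU = (2C + 2 + N − H − X) / 2 = (2·15 + 2 + 0 − 24 − 0) / 2 = 4.

4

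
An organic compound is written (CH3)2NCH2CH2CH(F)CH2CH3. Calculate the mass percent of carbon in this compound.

Element totals:
  C: 7
  H: 16
  F: 1
  N: 1
Molecular formula: C7H16FN.
Molar mass = 133.210 g/mol.
Mass from C: 7 × 12.011 = 84.077 g/mol.
%C = 84.077 / 133.210 × 100 = 63.12%.

63.12%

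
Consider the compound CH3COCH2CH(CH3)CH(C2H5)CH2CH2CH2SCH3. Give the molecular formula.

C12H24OS

Atom tally by fragment:
  CH3COCH2 → C:3 H:5 O:1
  CH(CH3) → C:2 H:4
  CH(C2H5) → C:3 H:6
  CH2 → C:1 H:2
  CH2 → C:1 H:2
  CH2SCH3 → C:2 H:5 S:1
Element totals:
  C: 12
  H: 24
  O: 1
  S: 1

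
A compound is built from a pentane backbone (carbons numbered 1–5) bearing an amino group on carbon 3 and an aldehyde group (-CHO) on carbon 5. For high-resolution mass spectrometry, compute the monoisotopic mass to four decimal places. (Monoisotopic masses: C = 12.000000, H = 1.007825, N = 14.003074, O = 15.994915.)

115.0997

Atom tally by fragment:
  CH3 → C:1 H:3
  CH2 → C:1 H:2
  CH(NH2) → C:1 H:3 N:1
  CH2 → C:1 H:2
  CH2CHO → C:2 H:3 O:1
Element totals:
  C: 6
  H: 13
  N: 1
  O: 1
Molecular formula: C6H13NO.
  M = 6(12.0) + 13(1.007825) + 14.003074 + 15.994915
    = 72.000000 + 13.101725 + 14.003074 + 15.994915 = 115.099714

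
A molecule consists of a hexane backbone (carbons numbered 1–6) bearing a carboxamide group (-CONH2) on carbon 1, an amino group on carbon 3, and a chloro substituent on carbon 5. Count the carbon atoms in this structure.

Atom tally by fragment:
  H2NOCCH2 → C:2 H:4 O:1 N:1
  CH2 → C:1 H:2
  CH(NH2) → C:1 H:3 N:1
  CH2 → C:1 H:2
  CH(Cl) → C:1 H:1 Cl:1
  CH3 → C:1 H:3
Element totals:
  C: 7
  H: 15
  Cl: 1
  N: 2
  O: 1

7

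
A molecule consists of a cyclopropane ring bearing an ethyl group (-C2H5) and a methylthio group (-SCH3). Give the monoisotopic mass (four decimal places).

116.0660

Atom tally by fragment:
  cyclopropane ring core → C:3 H:6
  (− 2 ring H displaced by substituents)
  + C2H5 → C:2 H:5
  + SCH3 → C:1 H:3 S:1
Element totals:
  C: 6
  H: 12
  S: 1
Molecular formula: C6H12S.
  M = 6(12.0) + 12(1.007825) + 31.972071
    = 72.000000 + 12.093900 + 31.972071 = 116.065971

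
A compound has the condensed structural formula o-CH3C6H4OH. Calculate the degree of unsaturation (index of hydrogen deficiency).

4

Atom tally by fragment:
  benzene ring core → C:6 H:6
  (− 2 ring H displaced by substituents)
  + CH3 → C:1 H:3
  + OH → O:1 H:1
Element totals:
  C: 7
  H: 8
  O: 1
Molecular formula: C7H8O.
DoU = (2C + 2 + N − H − X) / 2 = (2·7 + 2 + 0 − 8 − 0) / 2 = 4.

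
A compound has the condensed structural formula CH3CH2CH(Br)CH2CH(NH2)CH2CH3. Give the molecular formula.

Atom tally by fragment:
  CH3 → C:1 H:3
  CH2 → C:1 H:2
  CH(Br) → C:1 H:1 Br:1
  CH2 → C:1 H:2
  CH(NH2) → C:1 H:3 N:1
  CH2 → C:1 H:2
  CH3 → C:1 H:3
Element totals:
  C: 7
  H: 16
  Br: 1
  N: 1

C7H16BrN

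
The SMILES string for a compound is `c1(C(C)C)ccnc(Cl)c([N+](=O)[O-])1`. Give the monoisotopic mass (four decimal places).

200.0353

Atom tally by fragment:
  pyridine ring core → C:5 H:5 N:1
  (− 3 ring H displaced by substituents)
  + CH(CH3)2 → C:3 H:7
  + Cl → Cl:1
  + NO2 → N:1 O:2
Element totals:
  C: 8
  H: 9
  Cl: 1
  N: 2
  O: 2
Molecular formula: C8H9ClN2O2.
  M = 8(12.0) + 9(1.007825) + 34.968853 + 2(14.003074) + 2(15.994915)
    = 96.000000 + 9.070425 + 34.968853 + 28.006148 + 31.989830 = 200.035256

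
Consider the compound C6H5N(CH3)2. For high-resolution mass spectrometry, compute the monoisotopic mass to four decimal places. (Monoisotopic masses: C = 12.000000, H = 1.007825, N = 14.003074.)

Element totals:
  C: 8
  H: 11
  N: 1
Molecular formula: C8H11N.
  M = 8(12.0) + 11(1.007825) + 14.003074
    = 96.000000 + 11.086075 + 14.003074 = 121.089149

121.0891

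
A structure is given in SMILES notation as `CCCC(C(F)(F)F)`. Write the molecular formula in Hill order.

C5H9F3

Atom tally by fragment:
  CH3 → C:1 H:3
  CH2 → C:1 H:2
  CH2 → C:1 H:2
  CH2CF3 → C:2 H:2 F:3
Element totals:
  C: 5
  H: 9
  F: 3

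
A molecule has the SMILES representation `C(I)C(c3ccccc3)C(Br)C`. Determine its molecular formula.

Atom tally by fragment:
  ICH2 → C:1 H:2 I:1
  CH(C6H5) → C:7 H:6
  CH(Br) → C:1 H:1 Br:1
  CH3 → C:1 H:3
Element totals:
  C: 10
  H: 12
  Br: 1
  I: 1

C10H12BrI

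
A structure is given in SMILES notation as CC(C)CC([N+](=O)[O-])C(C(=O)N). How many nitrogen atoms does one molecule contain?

Atom tally by fragment:
  CH3 → C:1 H:3
  CH(CH3) → C:2 H:4
  CH2 → C:1 H:2
  CH(NO2) → C:1 H:1 N:1 O:2
  CH2CONH2 → C:2 H:4 O:1 N:1
Element totals:
  C: 7
  H: 14
  N: 2
  O: 3

2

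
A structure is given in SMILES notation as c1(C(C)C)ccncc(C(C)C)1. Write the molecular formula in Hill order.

Atom tally by fragment:
  pyridine ring core → C:5 H:5 N:1
  (− 2 ring H displaced by substituents)
  + CH(CH3)2 → C:3 H:7
  + CH(CH3)2 → C:3 H:7
Element totals:
  C: 11
  H: 17
  N: 1

C11H17N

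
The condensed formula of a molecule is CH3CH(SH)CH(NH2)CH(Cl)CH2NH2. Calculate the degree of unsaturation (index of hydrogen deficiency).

0

Atom tally by fragment:
  CH3 → C:1 H:3
  CH(SH) → C:1 H:2 S:1
  CH(NH2) → C:1 H:3 N:1
  CH(Cl) → C:1 H:1 Cl:1
  CH2NH2 → C:1 H:4 N:1
Element totals:
  C: 5
  H: 13
  Cl: 1
  N: 2
  S: 1
Molecular formula: C5H13ClN2S.
DoU = (2C + 2 + N − H − X) / 2 = (2·5 + 2 + 2 − 13 − 1) / 2 = 0.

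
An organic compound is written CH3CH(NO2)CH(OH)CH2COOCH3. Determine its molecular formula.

Element totals:
  C: 6
  H: 11
  N: 1
  O: 5

C6H11NO5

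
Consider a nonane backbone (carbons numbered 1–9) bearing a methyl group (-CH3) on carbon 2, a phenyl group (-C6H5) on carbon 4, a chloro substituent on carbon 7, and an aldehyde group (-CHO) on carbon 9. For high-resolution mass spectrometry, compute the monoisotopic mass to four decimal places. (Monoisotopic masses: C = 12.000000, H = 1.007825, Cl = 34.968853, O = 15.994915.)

280.1594

Atom tally by fragment:
  CH3 → C:1 H:3
  CH(CH3) → C:2 H:4
  CH2 → C:1 H:2
  CH(C6H5) → C:7 H:6
  CH2 → C:1 H:2
  CH2 → C:1 H:2
  CH(Cl) → C:1 H:1 Cl:1
  CH2 → C:1 H:2
  CH2CHO → C:2 H:3 O:1
Element totals:
  C: 17
  H: 25
  Cl: 1
  O: 1
Molecular formula: C17H25ClO.
  M = 17(12.0) + 25(1.007825) + 34.968853 + 15.994915
    = 204.000000 + 25.195625 + 34.968853 + 15.994915 = 280.159393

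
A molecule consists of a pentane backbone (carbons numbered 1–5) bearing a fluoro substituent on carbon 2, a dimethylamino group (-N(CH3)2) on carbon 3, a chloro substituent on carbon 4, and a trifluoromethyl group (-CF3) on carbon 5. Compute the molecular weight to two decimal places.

235.65 g/mol

Atom tally by fragment:
  CH3 → C:1 H:3
  CH(F) → C:1 H:1 F:1
  CH(N(CH3)2) → C:3 H:7 N:1
  CH(Cl) → C:1 H:1 Cl:1
  CH2CF3 → C:2 H:2 F:3
Element totals:
  C: 8
  H: 14
  Cl: 1
  F: 4
  N: 1
Molecular formula: C8H14ClF4N.
  M = 8(12.011) + 14(1.008) + 35.45 + 4(18.998) + 14.007
    = 96.088 + 14.112 + 35.450 + 75.992 + 14.007 = 235.649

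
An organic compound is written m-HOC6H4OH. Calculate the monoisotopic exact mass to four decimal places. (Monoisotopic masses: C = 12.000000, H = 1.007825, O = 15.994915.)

110.0368

Element totals:
  C: 6
  H: 6
  O: 2
Molecular formula: C6H6O2.
  M = 6(12.0) + 6(1.007825) + 2(15.994915)
    = 72.000000 + 6.046950 + 31.989830 = 110.036780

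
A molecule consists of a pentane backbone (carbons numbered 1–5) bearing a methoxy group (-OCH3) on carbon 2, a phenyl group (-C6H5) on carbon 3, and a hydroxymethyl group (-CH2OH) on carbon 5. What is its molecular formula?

Atom tally by fragment:
  CH3 → C:1 H:3
  CH(OCH3) → C:2 H:4 O:1
  CH(C6H5) → C:7 H:6
  CH2 → C:1 H:2
  CH2CH2OH → C:2 H:5 O:1
Element totals:
  C: 13
  H: 20
  O: 2

C13H20O2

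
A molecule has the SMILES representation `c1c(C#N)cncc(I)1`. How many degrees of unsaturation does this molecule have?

Atom tally by fragment:
  pyridine ring core → C:5 H:5 N:1
  (− 2 ring H displaced by substituents)
  + CN → C:1 N:1
  + I → I:1
Element totals:
  C: 6
  H: 3
  I: 1
  N: 2
Molecular formula: C6H3IN2.
DoU = (2C + 2 + N − H − X) / 2 = (2·6 + 2 + 2 − 3 − 1) / 2 = 6.

6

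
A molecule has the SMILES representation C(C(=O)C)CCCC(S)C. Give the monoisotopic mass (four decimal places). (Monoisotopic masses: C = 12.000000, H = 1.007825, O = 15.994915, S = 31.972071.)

160.0922

Atom tally by fragment:
  CH3COCH2 → C:3 H:5 O:1
  CH2 → C:1 H:2
  CH2 → C:1 H:2
  CH2 → C:1 H:2
  CH(SH) → C:1 H:2 S:1
  CH3 → C:1 H:3
Element totals:
  C: 8
  H: 16
  O: 1
  S: 1
Molecular formula: C8H16OS.
  M = 8(12.0) + 16(1.007825) + 15.994915 + 31.972071
    = 96.000000 + 16.125200 + 15.994915 + 31.972071 = 160.092186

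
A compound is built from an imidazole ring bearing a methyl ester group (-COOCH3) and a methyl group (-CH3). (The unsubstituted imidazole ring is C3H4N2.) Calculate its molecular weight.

Atom tally by fragment:
  imidazole ring core → C:3 H:4 N:2
  (− 2 ring H displaced by substituents)
  + COOCH3 → C:2 H:3 O:2
  + CH3 → C:1 H:3
Element totals:
  C: 6
  H: 8
  N: 2
  O: 2
Molecular formula: C6H8N2O2.
  M = 6(12.011) + 8(1.008) + 2(14.007) + 2(15.999)
    = 72.066 + 8.064 + 28.014 + 31.998 = 140.142

140.14 g/mol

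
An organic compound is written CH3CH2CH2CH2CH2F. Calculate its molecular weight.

Atom tally by fragment:
  CH3 → C:1 H:3
  CH2 → C:1 H:2
  CH2 → C:1 H:2
  CH2 → C:1 H:2
  CH2F → C:1 H:2 F:1
Element totals:
  C: 5
  H: 11
  F: 1
Molecular formula: C5H11F.
  M = 5(12.011) + 11(1.008) + 18.998
    = 60.055 + 11.088 + 18.998 = 90.141

90.14 g/mol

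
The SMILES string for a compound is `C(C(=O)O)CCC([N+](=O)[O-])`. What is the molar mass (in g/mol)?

Atom tally by fragment:
  HOOCCH2 → C:2 H:3 O:2
  CH2 → C:1 H:2
  CH2 → C:1 H:2
  CH2NO2 → C:1 H:2 N:1 O:2
Element totals:
  C: 5
  H: 9
  N: 1
  O: 4
Molecular formula: C5H9NO4.
  M = 5(12.011) + 9(1.008) + 14.007 + 4(15.999)
    = 60.055 + 9.072 + 14.007 + 63.996 = 147.130

147.13 g/mol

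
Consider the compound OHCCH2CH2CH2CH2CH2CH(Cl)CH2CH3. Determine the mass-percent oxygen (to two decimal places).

Element totals:
  C: 9
  H: 17
  Cl: 1
  O: 1
Molecular formula: C9H17ClO.
Molar mass = 176.684 g/mol.
Mass from O: 1 × 15.999 = 15.999 g/mol.
%O = 15.999 / 176.684 × 100 = 9.06%.

9.06%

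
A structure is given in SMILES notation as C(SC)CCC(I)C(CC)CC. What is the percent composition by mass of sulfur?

10.68%

Atom tally by fragment:
  CH3SCH2 → C:2 H:5 S:1
  CH2 → C:1 H:2
  CH2 → C:1 H:2
  CH(I) → C:1 H:1 I:1
  CH(C2H5) → C:3 H:6
  CH2 → C:1 H:2
  CH3 → C:1 H:3
Element totals:
  C: 10
  H: 21
  I: 1
  S: 1
Molecular formula: C10H21IS.
Molar mass = 300.242 g/mol.
Mass from S: 1 × 32.06 = 32.060 g/mol.
%S = 32.060 / 300.242 × 100 = 10.68%.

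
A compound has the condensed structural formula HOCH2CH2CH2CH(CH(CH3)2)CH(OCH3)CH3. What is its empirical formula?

C5H11O

Atom tally by fragment:
  HOCH2 → C:1 H:3 O:1
  CH2 → C:1 H:2
  CH2 → C:1 H:2
  CH(CH(CH3)2) → C:4 H:8
  CH(OCH3) → C:2 H:4 O:1
  CH3 → C:1 H:3
Element totals:
  C: 10
  H: 22
  O: 2
Molecular formula: C10H22O2.
gcd of subscripts = 2; dividing each by 2:
  C: 10/2 = 5
  H: 22/2 = 11
  O: 2/2 = 1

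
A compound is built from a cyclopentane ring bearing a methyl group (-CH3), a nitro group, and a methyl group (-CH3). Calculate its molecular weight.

143.19 g/mol

Atom tally by fragment:
  cyclopentane ring core → C:5 H:10
  (− 3 ring H displaced by substituents)
  + CH3 → C:1 H:3
  + NO2 → N:1 O:2
  + CH3 → C:1 H:3
Element totals:
  C: 7
  H: 13
  N: 1
  O: 2
Molecular formula: C7H13NO2.
  M = 7(12.011) + 13(1.008) + 14.007 + 2(15.999)
    = 84.077 + 13.104 + 14.007 + 31.998 = 143.186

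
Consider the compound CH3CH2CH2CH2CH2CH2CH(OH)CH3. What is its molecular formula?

C8H18O

Atom tally by fragment:
  CH3 → C:1 H:3
  CH2 → C:1 H:2
  CH2 → C:1 H:2
  CH2 → C:1 H:2
  CH2 → C:1 H:2
  CH2 → C:1 H:2
  CH(OH) → C:1 H:2 O:1
  CH3 → C:1 H:3
Element totals:
  C: 8
  H: 18
  O: 1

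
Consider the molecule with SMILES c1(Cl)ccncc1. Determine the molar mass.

113.54 g/mol

Atom tally by fragment:
  pyridine ring core → C:5 H:5 N:1
  (− 1 ring H displaced by substituents)
  + Cl → Cl:1
Element totals:
  C: 5
  H: 4
  Cl: 1
  N: 1
Molecular formula: C5H4ClN.
  M = 5(12.011) + 4(1.008) + 35.45 + 14.007
    = 60.055 + 4.032 + 35.450 + 14.007 = 113.544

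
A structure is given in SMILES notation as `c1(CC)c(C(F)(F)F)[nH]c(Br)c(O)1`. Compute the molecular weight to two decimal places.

258.04 g/mol

Atom tally by fragment:
  pyrrole ring core → C:4 H:5 N:1
  (− 4 ring H displaced by substituents)
  + C2H5 → C:2 H:5
  + CF3 → C:1 F:3
  + Br → Br:1
  + OH → O:1 H:1
Element totals:
  C: 7
  H: 7
  Br: 1
  F: 3
  N: 1
  O: 1
Molecular formula: C7H7BrF3NO.
  M = 7(12.011) + 7(1.008) + 79.904 + 3(18.998) + 14.007 + 15.999
    = 84.077 + 7.056 + 79.904 + 56.994 + 14.007 + 15.999 = 258.037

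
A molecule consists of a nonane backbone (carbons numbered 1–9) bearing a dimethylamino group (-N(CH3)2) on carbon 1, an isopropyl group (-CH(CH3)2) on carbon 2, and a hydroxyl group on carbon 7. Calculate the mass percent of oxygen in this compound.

Atom tally by fragment:
  (CH3)2NCH2 → C:3 H:8 N:1
  CH(CH(CH3)2) → C:4 H:8
  CH2 → C:1 H:2
  CH2 → C:1 H:2
  CH2 → C:1 H:2
  CH2 → C:1 H:2
  CH(OH) → C:1 H:2 O:1
  CH2 → C:1 H:2
  CH3 → C:1 H:3
Element totals:
  C: 14
  H: 31
  N: 1
  O: 1
Molecular formula: C14H31NO.
Molar mass = 229.408 g/mol.
Mass from O: 1 × 15.999 = 15.999 g/mol.
%O = 15.999 / 229.408 × 100 = 6.97%.

6.97%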